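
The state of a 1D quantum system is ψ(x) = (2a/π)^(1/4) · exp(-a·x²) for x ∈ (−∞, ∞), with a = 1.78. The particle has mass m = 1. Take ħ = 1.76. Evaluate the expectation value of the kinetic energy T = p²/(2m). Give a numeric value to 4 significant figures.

2.757

T = −(ħ²/2m) d²/dx², so ⟨T⟩ = −(ħ²/2m) ∫ ψ*·ψ'' dx; with m = 1.
Gaussian moments: ∫x^(2j)·e^(−2ax²) dx = (2j−1)!!/(4a)^j · √(π/(2a)), odd powers integrate to 0; here √(π/(2a)) = 0.93940. Derivatives: d/dx e^(−ax²) = −2ax·e^(−ax²), d²/dx² e^(−ax²) = (4a²x² − 2a)·e^(−ax²).
⟨T⟩ = 2.7569.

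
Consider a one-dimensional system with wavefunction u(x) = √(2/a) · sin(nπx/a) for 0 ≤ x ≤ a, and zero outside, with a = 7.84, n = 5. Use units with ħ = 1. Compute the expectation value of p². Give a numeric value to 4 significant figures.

p² u = −ħ² d²u/dx²; ⟨p²⟩ = −ħ² ∫ u*·u'' dx.
d/dx sin(nπx/a) = (nπ/a)·cos(nπx/a) and d²/dx² sin(nπx/a) = −(nπ/a)²·sin(nπx/a); on 0 ≤ x ≤ a, ∫sin²(nπx/a) dx = a/2 and ∫sin(nπx/a)·cos(nπx/a) dx = 0.
⟨p²⟩ = 4.0143.

4.014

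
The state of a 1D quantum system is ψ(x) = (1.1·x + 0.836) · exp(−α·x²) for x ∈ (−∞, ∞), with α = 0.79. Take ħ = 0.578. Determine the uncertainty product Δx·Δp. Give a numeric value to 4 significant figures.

0.3364

Δx = √(⟨x²⟩−⟨x⟩²), Δp = √(⟨p²⟩−⟨p⟩²).
Expand each integrand as polynomial × e^(−2αx²) and use ∫x^(2j)·e^(−2αx²) dx = (2j−1)!!/(4α)^j · √(π/(2α)), odd powers → 0; here √(π/(2α)) = 1.4101. Differentiate with the product rule, d/dx e^(−αx²) = −2αx·e^(−αx²).
Normalization: ∫|ψ|² dx = 1.5254.
⟨x⟩ = 0.53801, ⟨x²⟩ = 0.54048 ⇒ Δx = 0.50102.
⟨p⟩ = 0.0000, ⟨p²⟩ = 0.45076 ⇒ Δp = 0.67139.
Δx·Δp = 0.33638.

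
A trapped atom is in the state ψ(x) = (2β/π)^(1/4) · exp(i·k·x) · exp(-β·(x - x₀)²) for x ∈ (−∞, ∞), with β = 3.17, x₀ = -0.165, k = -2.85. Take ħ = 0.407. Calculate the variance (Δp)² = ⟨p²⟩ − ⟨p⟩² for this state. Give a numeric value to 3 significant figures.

Compute ⟨p⟩ and ⟨p²⟩ separately; (Δp)² = ⟨p²⟩ − ⟨p⟩².
Gaussian moments (u = x − x₀): ∫u^(2j)·e^(−2βu²) du = (2j−1)!!/(4β)^j · √(π/(2β)), odd powers integrate to 0; here √(π/(2β)) = 0.70393. Derivatives: ψ′ = (ik − 2βu)·ψ, ψ″ = ((ik − 2βu)² − 2β)·ψ; the odd-in-u pieces drop out.
⟨p⟩ = -1.1600 and ⟨p²⟩ = 1.8706.
(Δp)² = 1.8706 − (-1.1600)² = 0.52511.

0.525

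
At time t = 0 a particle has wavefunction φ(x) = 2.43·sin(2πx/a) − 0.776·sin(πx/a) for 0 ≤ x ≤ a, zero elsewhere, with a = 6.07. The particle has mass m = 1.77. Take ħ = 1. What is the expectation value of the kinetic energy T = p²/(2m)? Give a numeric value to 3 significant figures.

T = −(ħ²/2m) d²/dx², so ⟨T⟩ = −(ħ²/2m) ∫ φ*·φ'' dx / ∫|φ|² dx; with m = 1.77.
d²/dx² sin(jπx/a) = −(jπ/a)²·sin(jπx/a); on 0 ≤ x ≤ a, ∫sin²(jπx/a) dx = a/2 and ∫sin(jπx/a)·sin(lπx/a) dx = 0 for j ≠ l, so only diagonal terms survive in ∫|φ|² and ∫φ·φ″; ∫φ·φ′ dx = [φ²/2] between the walls = 0.
State is unnormalized: ∫|φ|² dx = 19.749, and ∫φ*·(−ħ²/2m · φ'') dx = 5.5627, so ⟨T⟩ = 5.5627 / 19.749.
⟨T⟩ = 0.28167.

0.282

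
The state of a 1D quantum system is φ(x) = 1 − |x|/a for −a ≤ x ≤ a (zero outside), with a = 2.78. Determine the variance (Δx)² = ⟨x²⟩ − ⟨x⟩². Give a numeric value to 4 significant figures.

Compute ⟨x⟩ and ⟨x²⟩ separately, then (Δx)² = ⟨x²⟩ − ⟨x⟩².
φ is even, so ∫ over [−a, a] = 2∫₀ᵃ with φ = 1 − x/a there: ∫₀ᵃ (1 − x/a)² dx = a/3, ∫₀ᵃ x²(1 − x/a)² dx = a³/30, ∫₀ᵃ x⁴(1 − x/a)² dx = a⁵/105.
Normalization: ∫|φ|² dx = 1.8533.
⟨x⟩ = 0.0000 and ⟨x²⟩ = 0.77284.
(Δx)² = 0.77284 − (0.0000)² = 0.77284.

0.7728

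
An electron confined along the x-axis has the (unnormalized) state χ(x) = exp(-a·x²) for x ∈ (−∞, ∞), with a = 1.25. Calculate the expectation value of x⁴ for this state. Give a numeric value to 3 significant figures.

0.120

⟨x⁴⟩ = ∫ x⁴·|χ|² dx / ∫|χ|² dx (integrals over the domain).
Gaussian moments: ∫x^(2j)·e^(−2ax²) dx = (2j−1)!!/(4a)^j · √(π/(2a)), odd powers integrate to 0; here √(π/(2a)) = 1.1210.
State is unnormalized: ∫|χ|² dx = 1.1210, and ∫χ*·x⁴·χ dx = 0.13452, so ⟨x⁴⟩ = 0.13452 / 1.1210.
⟨x⁴⟩ = 0.12000.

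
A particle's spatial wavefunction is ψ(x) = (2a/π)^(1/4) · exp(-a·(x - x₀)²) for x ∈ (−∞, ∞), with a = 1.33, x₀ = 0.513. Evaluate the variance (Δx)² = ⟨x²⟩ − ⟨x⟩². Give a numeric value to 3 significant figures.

Compute ⟨x⟩ and ⟨x²⟩ separately, then (Δx)² = ⟨x²⟩ − ⟨x⟩².
Gaussian moments (u = x − x₀): ∫u^(2j)·e^(−2au²) du = (2j−1)!!/(4a)^j · √(π/(2a)), odd powers integrate to 0; here √(π/(2a)) = 1.0868.
⟨x⟩ = 0.51300 and ⟨x²⟩ = 0.45114.
(Δx)² = 0.45114 − (0.51300)² = 0.18797.

0.188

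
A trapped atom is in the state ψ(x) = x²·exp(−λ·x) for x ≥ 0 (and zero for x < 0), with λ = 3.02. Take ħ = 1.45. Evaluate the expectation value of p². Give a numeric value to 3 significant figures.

6.39

p² ψ = −ħ² d²ψ/dx²; ⟨p²⟩ = −ħ² ∫ ψ*·ψ'' dx / ∫|ψ|² dx.
Differentiate x²·exp(−λ·x) with the product rule; every integrand then reduces to terms xʲ·e^(−2λx) on [0, ∞), with ∫₀^∞ xʲ·e^(−2λx) dx = j!/(2λ)^(j+1).
State is unnormalized: ∫|ψ|² dx = 0.0029856, and ∫ψ*·(−ħ² ψ'') dx = 0.019083, so ⟨p²⟩ = 0.019083 / 0.0029856.
⟨p²⟩ = 6.3919.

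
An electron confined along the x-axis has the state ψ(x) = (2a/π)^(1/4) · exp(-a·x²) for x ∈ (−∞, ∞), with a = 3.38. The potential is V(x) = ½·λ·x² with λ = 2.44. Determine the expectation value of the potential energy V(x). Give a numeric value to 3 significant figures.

0.0902

⟨V⟩ = ∫ V(x)·|ψ|² dx.
Gaussian moments: ∫x^(2j)·e^(−2ax²) dx = (2j−1)!!/(4a)^j · √(π/(2a)), odd powers integrate to 0; here √(π/(2a)) = 0.68171.
⟨V⟩ = 0.090237.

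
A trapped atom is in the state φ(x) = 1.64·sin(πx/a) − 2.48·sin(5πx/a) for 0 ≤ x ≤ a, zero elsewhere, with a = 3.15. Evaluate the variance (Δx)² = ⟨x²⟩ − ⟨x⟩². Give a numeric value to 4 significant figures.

Compute ⟨x⟩ and ⟨x²⟩ separately, then (Δx)² = ⟨x²⟩ − ⟨x⟩².
On 0 ≤ x ≤ a (j ≠ l): ∫sin²(jπx/a) dx = a/2, ∫sin(jπx/a)·sin(lπx/a) dx = 0; diagonal moments ∫x·sin²(jπx/a) dx = a²/4, ∫x²·sin²(jπx/a) dx = a³·(1/6 − 1/(4j²π²)); cross terms ∫x·sin(jπx/a)·sin(lπx/a) dx = 0 for j + l even and −4jla²/(π²(j² − l²)²) for j + l odd, ∫x²·sin(jπx/a)·sin(lπx/a) dx = (−1)^(j+l)·4jla³/(π²(j² − l²)²); higher powers the same way via product-to-sum and parts.
Normalization: ∫|φ|² dx = 13.923.
⟨x⟩ = 1.5750 and ⟨x²⟩ = 3.0763.
(Δx)² = 3.0763 − (1.5750)² = 0.59570.

0.5957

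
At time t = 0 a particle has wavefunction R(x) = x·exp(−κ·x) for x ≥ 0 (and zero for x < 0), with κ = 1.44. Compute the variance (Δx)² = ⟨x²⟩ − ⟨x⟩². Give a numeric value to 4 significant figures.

Compute ⟨x⟩ and ⟨x²⟩ separately, then (Δx)² = ⟨x²⟩ − ⟨x⟩².
Every integrand reduces to terms xʲ·e^(−2κx) on [0, ∞); use ∫₀^∞ xʲ·e^(−2κx) dx = j!/(2κ)^(j+1).
Normalization: ∫|R|² dx = 0.083724.
⟨x⟩ = 1.0417 and ⟨x²⟩ = 1.4468.
(Δx)² = 1.4468 − (1.0417)² = 0.36169.

0.3617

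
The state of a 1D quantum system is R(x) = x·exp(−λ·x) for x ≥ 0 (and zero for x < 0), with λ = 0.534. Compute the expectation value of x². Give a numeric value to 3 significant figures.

10.5

⟨x²⟩ = ∫ x²·|R|² dx / ∫|R|² dx (integrals over the domain).
Every integrand reduces to terms xʲ·e^(−2λx) on [0, ∞); use ∫₀^∞ xʲ·e^(−2λx) dx = j!/(2λ)^(j+1).
State is unnormalized: ∫|R|² dx = 1.6418, and ∫R*·x²·R dx = 17.272, so ⟨x²⟩ = 17.272 / 1.6418.
⟨x²⟩ = 10.521.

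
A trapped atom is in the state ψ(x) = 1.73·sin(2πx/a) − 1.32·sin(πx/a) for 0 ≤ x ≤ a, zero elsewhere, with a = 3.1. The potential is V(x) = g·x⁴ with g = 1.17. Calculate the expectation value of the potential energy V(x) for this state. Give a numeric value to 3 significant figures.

⟨V⟩ = ∫ V(x)·|ψ|² dx / ∫|ψ|² dx.
On 0 ≤ x ≤ a (j ≠ l): ∫sin²(jπx/a) dx = a/2, ∫sin(jπx/a)·sin(lπx/a) dx = 0; diagonal moments ∫x·sin²(jπx/a) dx = a²/4, ∫x²·sin²(jπx/a) dx = a³·(1/6 − 1/(4j²π²)); cross terms ∫x·sin(jπx/a)·sin(lπx/a) dx = 0 for j + l even and −4jla²/(π²(j² − l²)²) for j + l odd, ∫x²·sin(jπx/a)·sin(lπx/a) dx = (−1)^(j+l)·4jla³/(π²(j² − l²)²); higher powers the same way via product-to-sum and parts.
State is unnormalized: ∫|ψ|² dx = 7.3397, and ∫ψ*·V(x)·ψ dx = 210.75, so ⟨V⟩ = 210.75 / 7.3397.
⟨V⟩ = 28.714.

28.7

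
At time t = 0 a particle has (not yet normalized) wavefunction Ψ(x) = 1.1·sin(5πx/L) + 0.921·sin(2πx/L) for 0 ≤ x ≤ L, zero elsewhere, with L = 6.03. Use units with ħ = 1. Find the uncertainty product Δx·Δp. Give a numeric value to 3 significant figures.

3.52

Δx = √(⟨x²⟩−⟨x⟩²), Δp = √(⟨p²⟩−⟨p⟩²).
On 0 ≤ x ≤ L (j ≠ l): ∫sin²(jπx/L) dx = L/2, ∫sin(jπx/L)·sin(lπx/L) dx = 0; diagonal moments ∫x·sin²(jπx/L) dx = L²/4, ∫x²·sin²(jπx/L) dx = L³·(1/6 − 1/(4j²π²)); cross terms ∫x·sin(jπx/L)·sin(lπx/L) dx = 0 for j + l even and −4jlL²/(π²(j² − l²)²) for j + l odd, ∫x²·sin(jπx/L)·sin(lπx/L) dx = (−1)^(j+l)·4jlL³/(π²(j² − l²)²); higher powers the same way via product-to-sum and parts. d²/dx² sin(jπx/L) = −(jπ/L)²·sin(jπx/L); on 0 ≤ x ≤ L, ∫sin²(jπx/L) dx = L/2 and ∫sin(jπx/L)·sin(lπx/L) dx = 0 for j ≠ l, so only diagonal terms survive in ∫|Ψ|² and ∫Ψ·Ψ″; ∫Ψ·Ψ′ dx = [Ψ²/2] between the walls = 0.
Normalization: ∫|Ψ|² dx = 6.2056.
⟨x⟩ = 2.9059, ⟨x²⟩ = 11.229 ⇒ Δx = 1.6689.
⟨p⟩ = 0.0000, ⟨p²⟩ = 4.4367 ⇒ Δp = 2.1064.
Δx·Δp = 3.5152.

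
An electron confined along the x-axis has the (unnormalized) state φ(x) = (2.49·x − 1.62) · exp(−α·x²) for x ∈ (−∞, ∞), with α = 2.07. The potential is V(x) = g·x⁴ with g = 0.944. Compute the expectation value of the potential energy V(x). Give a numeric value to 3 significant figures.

⟨V⟩ = ∫ V(x)·|φ|² dx / ∫|φ|² dx.
Expand each integrand as polynomial × e^(−2αx²) and use ∫x^(2j)·e^(−2αx²) dx = (2j−1)!!/(4α)^j · √(π/(2α)), odd powers → 0; here √(π/(2α)) = 0.87111.
State is unnormalized: ∫|φ|² dx = 2.9384, and ∫φ*·V(x)·φ dx = 0.22916, so ⟨V⟩ = 0.22916 / 2.9384.
⟨V⟩ = 0.077987.

0.0780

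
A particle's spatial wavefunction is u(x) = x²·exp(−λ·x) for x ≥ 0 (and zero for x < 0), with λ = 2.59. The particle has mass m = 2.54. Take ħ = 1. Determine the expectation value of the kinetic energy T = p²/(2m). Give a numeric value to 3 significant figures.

0.440

T = −(ħ²/2m) d²/dx², so ⟨T⟩ = −(ħ²/2m) ∫ u*·u'' dx / ∫|u|² dx; with m = 2.54.
Differentiate x²·exp(−λ·x) with the product rule; every integrand then reduces to terms xʲ·e^(−2λx) on [0, ∞), with ∫₀^∞ xʲ·e^(−2λx) dx = j!/(2λ)^(j+1).
State is unnormalized: ∫|u|² dx = 0.0064352, and ∫u*·(−ħ²/2m · u'') dx = 0.0028325, so ⟨T⟩ = 0.0028325 / 0.0064352.
⟨T⟩ = 0.44016.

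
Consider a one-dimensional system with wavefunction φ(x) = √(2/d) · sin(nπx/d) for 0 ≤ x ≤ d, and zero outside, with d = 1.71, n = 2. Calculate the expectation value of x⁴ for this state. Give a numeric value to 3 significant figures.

1.50

⟨x⁴⟩ = ∫ x⁴·|φ|² dx (integrals over the domain).
With sin²θ = (1 − cos2θ)/2 on 0 ≤ x ≤ d: ∫sin²(nπx/d) dx = d/2, ∫x·sin²(nπx/d) dx = d²/4, ∫x²·sin²(nπx/d) dx = d³·(1/6 − 1/(4n²π²)); higher powers xᵏ the same way, integrating xᵏ·cos(2nπx/d) by parts.
⟨x⁴⟩ = 1.5017.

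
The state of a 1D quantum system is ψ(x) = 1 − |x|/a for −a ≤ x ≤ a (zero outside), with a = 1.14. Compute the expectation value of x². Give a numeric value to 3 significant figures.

⟨x²⟩ = ∫ x²·|ψ|² dx / ∫|ψ|² dx (integrals over the domain).
ψ is even, so ∫ over [−a, a] = 2∫₀ᵃ with ψ = 1 − x/a there: ∫₀ᵃ (1 − x/a)² dx = a/3, ∫₀ᵃ x²(1 − x/a)² dx = a³/30, ∫₀ᵃ x⁴(1 − x/a)² dx = a⁵/105.
State is unnormalized: ∫|ψ|² dx = 0.76000, and ∫ψ*·x²·ψ dx = 0.098770, so ⟨x²⟩ = 0.098770 / 0.76000.
⟨x²⟩ = 0.12996.

0.130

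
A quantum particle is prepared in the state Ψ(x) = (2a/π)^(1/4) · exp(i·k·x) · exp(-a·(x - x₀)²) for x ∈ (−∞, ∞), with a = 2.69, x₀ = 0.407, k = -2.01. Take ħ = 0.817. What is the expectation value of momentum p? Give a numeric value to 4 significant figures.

-1.642

p Ψ = −iħ dΨ/dx; then ⟨p⟩ = ∫ Ψ*·(pΨ) dx.
Gaussian moments (u = x − x₀): ∫u^(2j)·e^(−2au²) du = (2j−1)!!/(4a)^j · √(π/(2a)), odd powers integrate to 0; here √(π/(2a)) = 0.76416. Derivatives: Ψ′ = (ik − 2au)·Ψ, Ψ″ = ((ik − 2au)² − 2a)·Ψ; the odd-in-u pieces drop out.
⟨p⟩ = -1.6422.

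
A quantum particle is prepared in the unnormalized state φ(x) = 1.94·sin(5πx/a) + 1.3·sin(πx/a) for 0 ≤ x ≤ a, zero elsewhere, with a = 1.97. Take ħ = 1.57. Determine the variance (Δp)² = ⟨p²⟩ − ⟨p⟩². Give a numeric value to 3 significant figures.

Compute ⟨p⟩ and ⟨p²⟩ separately; (Δp)² = ⟨p²⟩ − ⟨p⟩².
d²/dx² sin(jπx/a) = −(jπ/a)²·sin(jπx/a); on 0 ≤ x ≤ a, ∫sin²(jπx/a) dx = a/2 and ∫sin(jπx/a)·sin(lπx/a) dx = 0 for j ≠ l, so only diagonal terms survive in ∫|φ|² and ∫φ·φ″; ∫φ·φ′ dx = [φ²/2] between the walls = 0.
Normalization: ∫|φ|² dx = 5.3718.
⟨p⟩ = 0.0000 and ⟨p²⟩ = 110.09.
(Δp)² = 110.09 − (0.0000)² = 110.09.

110.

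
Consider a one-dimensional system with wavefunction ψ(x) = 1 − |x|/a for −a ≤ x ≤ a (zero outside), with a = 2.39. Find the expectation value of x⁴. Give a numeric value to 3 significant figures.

⟨x⁴⟩ = ∫ x⁴·|ψ|² dx / ∫|ψ|² dx (integrals over the domain).
ψ is even, so ∫ over [−a, a] = 2∫₀ᵃ with ψ = 1 − x/a there: ∫₀ᵃ (1 − x/a)² dx = a/3, ∫₀ᵃ x²(1 − x/a)² dx = a³/30, ∫₀ᵃ x⁴(1 − x/a)² dx = a⁵/105.
State is unnormalized: ∫|ψ|² dx = 1.5933, and ∫ψ*·x⁴·ψ dx = 1.4854, so ⟨x⁴⟩ = 1.4854 / 1.5933.
⟨x⁴⟩ = 0.93223.

0.932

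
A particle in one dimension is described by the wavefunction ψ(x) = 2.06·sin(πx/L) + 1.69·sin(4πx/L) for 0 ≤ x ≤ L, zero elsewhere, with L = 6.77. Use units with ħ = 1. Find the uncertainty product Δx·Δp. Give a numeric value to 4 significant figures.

1.892

Δx = √(⟨x²⟩−⟨x⟩²), Δp = √(⟨p²⟩−⟨p⟩²).
On 0 ≤ x ≤ L (j ≠ l): ∫sin²(jπx/L) dx = L/2, ∫sin(jπx/L)·sin(lπx/L) dx = 0; diagonal moments ∫x·sin²(jπx/L) dx = L²/4, ∫x²·sin²(jπx/L) dx = L³·(1/6 − 1/(4j²π²)); cross terms ∫x·sin(jπx/L)·sin(lπx/L) dx = 0 for j + l even and −4jlL²/(π²(j² − l²)²) for j + l odd, ∫x²·sin(jπx/L)·sin(lπx/L) dx = (−1)^(j+l)·4jlL³/(π²(j² − l²)²); higher powers the same way via product-to-sum and parts. d²/dx² sin(jπx/L) = −(jπ/L)²·sin(jπx/L); on 0 ≤ x ≤ L, ∫sin²(jπx/L) dx = L/2 and ∫sin(jπx/L)·sin(lπx/L) dx = 0 for j ≠ l, so only diagonal terms survive in ∫|ψ|² and ∫ψ·ψ″; ∫ψ·ψ′ dx = [ψ²/2] between the walls = 0.
Normalization: ∫|ψ|² dx = 24.032.
⟨x⟩ = 3.2893, ⟨x²⟩ = 13.184 ⇒ Δx = 1.5375.
⟨p⟩ = 0.0000, ⟨p²⟩ = 1.5148 ⇒ Δp = 1.2308.
Δx·Δp = 1.8923.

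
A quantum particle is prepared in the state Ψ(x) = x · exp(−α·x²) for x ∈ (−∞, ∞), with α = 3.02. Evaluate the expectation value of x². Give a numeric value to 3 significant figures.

0.248

⟨x²⟩ = ∫ x²·|Ψ|² dx / ∫|Ψ|² dx (integrals over the domain).
Expand each integrand as polynomial × e^(−2αx²) and use ∫x^(2j)·e^(−2αx²) dx = (2j−1)!!/(4α)^j · √(π/(2α)), odd powers → 0; here √(π/(2α)) = 0.72120.
State is unnormalized: ∫|Ψ|² dx = 0.059702, and ∫Ψ*·x²·Ψ dx = 0.014827, so ⟨x²⟩ = 0.014827 / 0.059702.
⟨x²⟩ = 0.24834.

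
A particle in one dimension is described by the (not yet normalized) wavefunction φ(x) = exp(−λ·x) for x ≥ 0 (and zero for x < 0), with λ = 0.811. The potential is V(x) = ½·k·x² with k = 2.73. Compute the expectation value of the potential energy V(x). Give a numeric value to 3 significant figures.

1.04

⟨V⟩ = ∫ V(x)·|φ|² dx / ∫|φ|² dx.
Every integrand reduces to terms xʲ·e^(−2λx) on [0, ∞); use ∫₀^∞ xʲ·e^(−2λx) dx = j!/(2λ)^(j+1).
State is unnormalized: ∫|φ|² dx = 0.61652, and ∫φ*·V(x)·φ dx = 0.63975, so ⟨V⟩ = 0.63975 / 0.61652.
⟨V⟩ = 1.0377.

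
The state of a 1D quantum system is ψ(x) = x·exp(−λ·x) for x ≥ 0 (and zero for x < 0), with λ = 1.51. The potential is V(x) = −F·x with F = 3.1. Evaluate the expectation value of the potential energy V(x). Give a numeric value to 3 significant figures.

-3.08

⟨V⟩ = ∫ V(x)·|ψ|² dx / ∫|ψ|² dx.
Every integrand reduces to terms xʲ·e^(−2λx) on [0, ∞); use ∫₀^∞ xʲ·e^(−2λx) dx = j!/(2λ)^(j+1).
State is unnormalized: ∫|ψ|² dx = 0.072612, and ∫ψ*·V(x)·ψ dx = -0.22361, so ⟨V⟩ = -0.22361 / 0.072612.
⟨V⟩ = -3.0795.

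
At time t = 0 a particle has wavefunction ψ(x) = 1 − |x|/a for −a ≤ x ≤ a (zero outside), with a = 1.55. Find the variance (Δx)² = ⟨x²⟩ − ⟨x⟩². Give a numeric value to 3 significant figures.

0.240

Compute ⟨x⟩ and ⟨x²⟩ separately, then (Δx)² = ⟨x²⟩ − ⟨x⟩².
ψ is even, so ∫ over [−a, a] = 2∫₀ᵃ with ψ = 1 − x/a there: ∫₀ᵃ (1 − x/a)² dx = a/3, ∫₀ᵃ x²(1 − x/a)² dx = a³/30, ∫₀ᵃ x⁴(1 − x/a)² dx = a⁵/105.
Normalization: ∫|ψ|² dx = 1.0333.
⟨x⟩ = 0.0000 and ⟨x²⟩ = 0.24025.
(Δx)² = 0.24025 − (0.0000)² = 0.24025.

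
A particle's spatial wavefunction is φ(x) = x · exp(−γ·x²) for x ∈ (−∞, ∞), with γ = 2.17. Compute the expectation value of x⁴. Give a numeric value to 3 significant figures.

⟨x⁴⟩ = ∫ x⁴·|φ|² dx / ∫|φ|² dx (integrals over the domain).
Expand each integrand as polynomial × e^(−2γx²) and use ∫x^(2j)·e^(−2γx²) dx = (2j−1)!!/(4γ)^j · √(π/(2γ)), odd powers → 0; here √(π/(2γ)) = 0.85081.
State is unnormalized: ∫|φ|² dx = 0.098019, and ∫φ*·x⁴·φ dx = 0.019515, so ⟨x⁴⟩ = 0.019515 / 0.098019.
⟨x⁴⟩ = 0.19909.

0.199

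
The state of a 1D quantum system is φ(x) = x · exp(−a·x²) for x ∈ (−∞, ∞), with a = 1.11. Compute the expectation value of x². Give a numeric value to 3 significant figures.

⟨x²⟩ = ∫ x²·|φ|² dx / ∫|φ|² dx (integrals over the domain).
Expand each integrand as polynomial × e^(−2ax²) and use ∫x^(2j)·e^(−2ax²) dx = (2j−1)!!/(4a)^j · √(π/(2a)), odd powers → 0; here √(π/(2a)) = 1.1896.
State is unnormalized: ∫|φ|² dx = 0.26793, and ∫φ*·x²·φ dx = 0.18103, so ⟨x²⟩ = 0.18103 / 0.26793.
⟨x²⟩ = 0.67568.

0.676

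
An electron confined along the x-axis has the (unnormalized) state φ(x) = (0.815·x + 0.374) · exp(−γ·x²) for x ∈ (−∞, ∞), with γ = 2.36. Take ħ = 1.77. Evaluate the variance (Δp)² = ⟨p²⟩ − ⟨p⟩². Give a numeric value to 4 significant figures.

Compute ⟨p⟩ and ⟨p²⟩ separately; (Δp)² = ⟨p²⟩ − ⟨p⟩².
Expand each integrand as polynomial × e^(−2γx²) and use ∫x^(2j)·e^(−2γx²) dx = (2j−1)!!/(4γ)^j · √(π/(2γ)), odd powers → 0; here √(π/(2γ)) = 0.81584. Differentiate with the product rule, d/dx e^(−γx²) = −2γx·e^(−γx²).
Normalization: ∫|φ|² dx = 0.17152.
⟨p⟩ = 0.0000 and ⟨p²⟩ = 12.343.
(Δp)² = 12.343 − (0.0000)² = 12.343.

12.34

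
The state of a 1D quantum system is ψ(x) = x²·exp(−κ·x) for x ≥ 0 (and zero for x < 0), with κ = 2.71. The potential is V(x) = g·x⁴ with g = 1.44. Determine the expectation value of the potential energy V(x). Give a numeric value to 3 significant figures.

⟨V⟩ = ∫ V(x)·|ψ|² dx / ∫|ψ|² dx.
Every integrand reduces to terms xʲ·e^(−2κx) on [0, ∞); use ∫₀^∞ xʲ·e^(−2κx) dx = j!/(2κ)^(j+1).
State is unnormalized: ∫|ψ|² dx = 0.0051312, and ∫ψ*·V(x)·ψ dx = 0.014384, so ⟨V⟩ = 0.014384 / 0.0051312.
⟨V⟩ = 2.8033.

2.80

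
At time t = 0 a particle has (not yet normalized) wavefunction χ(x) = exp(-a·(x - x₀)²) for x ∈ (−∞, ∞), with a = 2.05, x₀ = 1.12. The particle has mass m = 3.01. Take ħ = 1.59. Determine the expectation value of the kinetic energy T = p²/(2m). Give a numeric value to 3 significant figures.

T = −(ħ²/2m) d²/dx², so ⟨T⟩ = −(ħ²/2m) ∫ χ*·χ'' dx / ∫|χ|² dx; with m = 3.01.
Gaussian moments (u = x − x₀): ∫u^(2j)·e^(−2au²) du = (2j−1)!!/(4a)^j · √(π/(2a)), odd powers integrate to 0; here √(π/(2a)) = 0.87535. Derivatives: d/dx e^(−au²) = −2au·e^(−au²), d²/dx² e^(−au²) = (4a²u² − 2a)·e^(−au²).
State is unnormalized: ∫|χ|² dx = 0.87535, and ∫χ*·(−ħ²/2m · χ'') dx = 0.75359, so ⟨T⟩ = 0.75359 / 0.87535.
⟨T⟩ = 0.86090.

0.861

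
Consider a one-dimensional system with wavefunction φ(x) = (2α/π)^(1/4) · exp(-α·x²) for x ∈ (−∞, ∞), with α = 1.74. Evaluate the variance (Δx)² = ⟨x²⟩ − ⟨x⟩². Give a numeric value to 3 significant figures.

Compute ⟨x⟩ and ⟨x²⟩ separately, then (Δx)² = ⟨x²⟩ − ⟨x⟩².
Gaussian moments: ∫x^(2j)·e^(−2αx²) dx = (2j−1)!!/(4α)^j · √(π/(2α)), odd powers integrate to 0; here √(π/(2α)) = 0.95013.
⟨x⟩ = 0.0000 and ⟨x²⟩ = 0.14368.
(Δx)² = 0.14368 − (0.0000)² = 0.14368.

0.144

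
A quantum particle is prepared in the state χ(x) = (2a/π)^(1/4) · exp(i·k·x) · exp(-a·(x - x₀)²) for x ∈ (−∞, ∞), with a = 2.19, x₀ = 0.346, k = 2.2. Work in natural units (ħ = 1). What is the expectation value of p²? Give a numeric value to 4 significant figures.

7.030

p² χ = −ħ² d²χ/dx²; ⟨p²⟩ = −ħ² ∫ χ*·χ'' dx.
Gaussian moments (u = x − x₀): ∫u^(2j)·e^(−2au²) du = (2j−1)!!/(4a)^j · √(π/(2a)), odd powers integrate to 0; here √(π/(2a)) = 0.84691. Derivatives: χ′ = (ik − 2au)·χ, χ″ = ((ik − 2au)² − 2a)·χ; the odd-in-u pieces drop out.
⟨p²⟩ = 7.0300.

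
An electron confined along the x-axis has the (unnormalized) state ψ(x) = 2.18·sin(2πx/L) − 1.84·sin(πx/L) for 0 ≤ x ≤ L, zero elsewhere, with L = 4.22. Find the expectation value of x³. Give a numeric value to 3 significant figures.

26.6

⟨x³⟩ = ∫ x³·|ψ|² dx / ∫|ψ|² dx (integrals over the domain).
On 0 ≤ x ≤ L (j ≠ l): ∫sin²(jπx/L) dx = L/2, ∫sin(jπx/L)·sin(lπx/L) dx = 0; diagonal moments ∫x·sin²(jπx/L) dx = L²/4, ∫x²·sin²(jπx/L) dx = L³·(1/6 − 1/(4j²π²)); cross terms ∫x·sin(jπx/L)·sin(lπx/L) dx = 0 for j + l even and −4jlL²/(π²(j² − l²)²) for j + l odd, ∫x²·sin(jπx/L)·sin(lπx/L) dx = (−1)^(j+l)·4jlL³/(π²(j² − l²)²); higher powers the same way via product-to-sum and parts.
State is unnormalized: ∫|ψ|² dx = 17.171, and ∫ψ*·x³·ψ dx = 456.43, so ⟨x³⟩ = 456.43 / 17.171.
⟨x³⟩ = 26.581.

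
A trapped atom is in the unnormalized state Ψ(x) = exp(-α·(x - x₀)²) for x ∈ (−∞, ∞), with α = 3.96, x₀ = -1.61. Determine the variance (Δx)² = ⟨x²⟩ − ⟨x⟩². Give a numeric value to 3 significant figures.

0.0631

Compute ⟨x⟩ and ⟨x²⟩ separately, then (Δx)² = ⟨x²⟩ − ⟨x⟩².
Gaussian moments (u = x − x₀): ∫u^(2j)·e^(−2αu²) du = (2j−1)!!/(4α)^j · √(π/(2α)), odd powers integrate to 0; here √(π/(2α)) = 0.62981.
Normalization: ∫|Ψ|² dx = 0.62981.
⟨x⟩ = -1.6100 and ⟨x²⟩ = 2.6552.
(Δx)² = 2.6552 − (-1.6100)² = 0.063131.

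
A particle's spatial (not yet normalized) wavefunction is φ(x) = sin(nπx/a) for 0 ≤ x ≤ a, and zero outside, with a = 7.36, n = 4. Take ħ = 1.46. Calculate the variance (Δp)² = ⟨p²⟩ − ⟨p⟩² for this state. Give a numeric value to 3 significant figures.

Compute ⟨p⟩ and ⟨p²⟩ separately; (Δp)² = ⟨p²⟩ − ⟨p⟩².
d/dx sin(nπx/a) = (nπ/a)·cos(nπx/a) and d²/dx² sin(nπx/a) = −(nπ/a)²·sin(nπx/a); on 0 ≤ x ≤ a, ∫sin²(nπx/a) dx = a/2 and ∫sin(nπx/a)·cos(nπx/a) dx = 0.
Normalization: ∫|φ|² dx = 3.6800.
⟨p⟩ = 0.0000 and ⟨p²⟩ = 6.2140.
(Δp)² = 6.2140 − (0.0000)² = 6.2140.

6.21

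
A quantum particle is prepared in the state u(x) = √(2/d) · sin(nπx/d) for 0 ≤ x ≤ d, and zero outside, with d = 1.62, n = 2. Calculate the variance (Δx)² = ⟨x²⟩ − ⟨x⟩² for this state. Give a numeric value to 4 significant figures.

0.1855

Compute ⟨x⟩ and ⟨x²⟩ separately, then (Δx)² = ⟨x²⟩ − ⟨x⟩².
With sin²θ = (1 − cos2θ)/2 on 0 ≤ x ≤ d: ∫sin²(nπx/d) dx = d/2, ∫x·sin²(nπx/d) dx = d²/4, ∫x²·sin²(nπx/d) dx = d³·(1/6 − 1/(4n²π²)); higher powers xᵏ the same way, integrating xᵏ·cos(2nπx/d) by parts.
⟨x⟩ = 0.81000 and ⟨x²⟩ = 0.84156.
(Δx)² = 0.84156 − (0.81000)² = 0.18546.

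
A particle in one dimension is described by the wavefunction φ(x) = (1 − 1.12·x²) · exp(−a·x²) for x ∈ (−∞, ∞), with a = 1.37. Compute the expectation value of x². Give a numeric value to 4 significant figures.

⟨x²⟩ = ∫ x²·|φ|² dx / ∫|φ|² dx (integrals over the domain).
Expand each integrand as polynomial × e^(−2ax²) and use ∫x^(2j)·e^(−2ax²) dx = (2j−1)!!/(4a)^j · √(π/(2a)), odd powers → 0; here √(π/(2a)) = 1.0708.
State is unnormalized: ∫|φ|² dx = 0.76727, and ∫φ*·x²·φ dx = 0.078215, so ⟨x²⟩ = 0.078215 / 0.76727.
⟨x²⟩ = 0.10194.

0.1019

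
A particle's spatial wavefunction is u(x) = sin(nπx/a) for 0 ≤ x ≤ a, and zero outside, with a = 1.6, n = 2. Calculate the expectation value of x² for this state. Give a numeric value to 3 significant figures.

0.821

⟨x²⟩ = ∫ x²·|u|² dx / ∫|u|² dx (integrals over the domain).
With sin²θ = (1 − cos2θ)/2 on 0 ≤ x ≤ a: ∫sin²(nπx/a) dx = a/2, ∫x·sin²(nπx/a) dx = a²/4, ∫x²·sin²(nπx/a) dx = a³·(1/6 − 1/(4n²π²)); higher powers xᵏ the same way, integrating xᵏ·cos(2nπx/a) by parts.
State is unnormalized: ∫|u|² dx = 0.80000, and ∫u*·x²·u dx = 0.65673, so ⟨x²⟩ = 0.65673 / 0.80000.
⟨x²⟩ = 0.82091.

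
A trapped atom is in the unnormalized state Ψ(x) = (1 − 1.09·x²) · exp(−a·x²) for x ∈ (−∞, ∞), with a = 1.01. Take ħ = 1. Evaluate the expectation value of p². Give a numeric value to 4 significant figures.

3.049

p² Ψ = −ħ² d²Ψ/dx²; ⟨p²⟩ = −ħ² ∫ Ψ*·Ψ'' dx / ∫|Ψ|² dx.
Expand each integrand as polynomial × e^(−2ax²) and use ∫x^(2j)·e^(−2ax²) dx = (2j−1)!!/(4a)^j · √(π/(2a)), odd powers → 0; here √(π/(2a)) = 1.2471. Differentiate with the product rule, d/dx e^(−ax²) = −2ax·e^(−ax²).
State is unnormalized: ∫|Ψ|² dx = 0.84650, and ∫Ψ*·(−ħ² Ψ'') dx = 2.5810, so ⟨p²⟩ = 2.5810 / 0.84650.
⟨p²⟩ = 3.0491.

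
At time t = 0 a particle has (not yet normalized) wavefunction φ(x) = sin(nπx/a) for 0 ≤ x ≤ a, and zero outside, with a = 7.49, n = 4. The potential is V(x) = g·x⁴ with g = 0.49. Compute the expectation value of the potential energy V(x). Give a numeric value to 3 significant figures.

299.

⟨V⟩ = ∫ V(x)·|φ|² dx / ∫|φ|² dx.
With sin²θ = (1 − cos2θ)/2 on 0 ≤ x ≤ a: ∫sin²(nπx/a) dx = a/2, ∫x·sin²(nπx/a) dx = a²/4, ∫x²·sin²(nπx/a) dx = a³·(1/6 − 1/(4n²π²)); higher powers xᵏ the same way, integrating xᵏ·cos(2nπx/a) by parts.
State is unnormalized: ∫|φ|² dx = 3.7450, and ∫φ*·V(x)·φ dx = 1118.8, so ⟨V⟩ = 1118.8 / 3.7450.
⟨V⟩ = 298.75.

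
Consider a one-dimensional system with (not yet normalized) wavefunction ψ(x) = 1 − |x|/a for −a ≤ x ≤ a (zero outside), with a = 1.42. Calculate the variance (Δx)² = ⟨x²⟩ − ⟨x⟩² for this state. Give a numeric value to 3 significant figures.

0.202

Compute ⟨x⟩ and ⟨x²⟩ separately, then (Δx)² = ⟨x²⟩ − ⟨x⟩².
ψ is even, so ∫ over [−a, a] = 2∫₀ᵃ with ψ = 1 − x/a there: ∫₀ᵃ (1 − x/a)² dx = a/3, ∫₀ᵃ x²(1 − x/a)² dx = a³/30, ∫₀ᵃ x⁴(1 − x/a)² dx = a⁵/105.
Normalization: ∫|ψ|² dx = 0.94667.
⟨x⟩ = 0.0000 and ⟨x²⟩ = 0.20164.
(Δx)² = 0.20164 − (0.0000)² = 0.20164.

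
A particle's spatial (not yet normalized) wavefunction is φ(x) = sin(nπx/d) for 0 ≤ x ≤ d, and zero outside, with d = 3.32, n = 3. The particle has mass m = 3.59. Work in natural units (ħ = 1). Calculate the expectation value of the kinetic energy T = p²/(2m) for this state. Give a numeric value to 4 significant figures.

T = −(ħ²/2m) d²/dx², so ⟨T⟩ = −(ħ²/2m) ∫ φ*·φ'' dx / ∫|φ|² dx; with m = 3.59.
d/dx sin(nπx/d) = (nπ/d)·cos(nπx/d) and d²/dx² sin(nπx/d) = −(nπ/d)²·sin(nπx/d); on 0 ≤ x ≤ d, ∫sin²(nπx/d) dx = d/2 and ∫sin(nπx/d)·cos(nπx/d) dx = 0.
State is unnormalized: ∫|φ|² dx = 1.6600, and ∫φ*·(−ħ²/2m · φ'') dx = 1.8632, so ⟨T⟩ = 1.8632 / 1.6600.
⟨T⟩ = 1.1224.

1.122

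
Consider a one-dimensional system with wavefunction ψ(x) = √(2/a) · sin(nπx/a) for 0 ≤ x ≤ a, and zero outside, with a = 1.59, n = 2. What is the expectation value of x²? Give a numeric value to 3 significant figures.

⟨x²⟩ = ∫ x²·|ψ|² dx (integrals over the domain).
With sin²θ = (1 − cos2θ)/2 on 0 ≤ x ≤ a: ∫sin²(nπx/a) dx = a/2, ∫x·sin²(nπx/a) dx = a²/4, ∫x²·sin²(nπx/a) dx = a³·(1/6 − 1/(4n²π²)); higher powers xᵏ the same way, integrating xᵏ·cos(2nπx/a) by parts.
⟨x²⟩ = 0.81068.

0.811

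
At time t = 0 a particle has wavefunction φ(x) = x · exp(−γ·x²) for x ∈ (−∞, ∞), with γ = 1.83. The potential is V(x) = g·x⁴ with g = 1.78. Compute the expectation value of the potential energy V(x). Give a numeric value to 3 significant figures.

⟨V⟩ = ∫ V(x)·|φ|² dx / ∫|φ|² dx.
Expand each integrand as polynomial × e^(−2γx²) and use ∫x^(2j)·e^(−2γx²) dx = (2j−1)!!/(4γ)^j · √(π/(2γ)), odd powers → 0; here √(π/(2γ)) = 0.92648.
State is unnormalized: ∫|φ|² dx = 0.12657, and ∫φ*·V(x)·φ dx = 0.063068, so ⟨V⟩ = 0.063068 / 0.12657.
⟨V⟩ = 0.49830.

0.498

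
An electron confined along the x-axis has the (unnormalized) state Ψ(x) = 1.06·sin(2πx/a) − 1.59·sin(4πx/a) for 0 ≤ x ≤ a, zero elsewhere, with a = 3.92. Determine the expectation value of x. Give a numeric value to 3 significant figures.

⟨x⟩ = ∫ x·|Ψ|² dx / ∫|Ψ|² dx (integrals over the domain).
On 0 ≤ x ≤ a (j ≠ l): ∫sin²(jπx/a) dx = a/2, ∫sin(jπx/a)·sin(lπx/a) dx = 0; diagonal moments ∫x·sin²(jπx/a) dx = a²/4, ∫x²·sin²(jπx/a) dx = a³·(1/6 − 1/(4j²π²)); cross terms ∫x·sin(jπx/a)·sin(lπx/a) dx = 0 for j + l even and −4jla²/(π²(j² − l²)²) for j + l odd, ∫x²·sin(jπx/a)·sin(lπx/a) dx = (−1)^(j+l)·4jla³/(π²(j² − l²)²); higher powers the same way via product-to-sum and parts.
State is unnormalized: ∫|Ψ|² dx = 7.1573, and ∫Ψ*·x·Ψ dx = 14.028, so ⟨x⟩ = 14.028 / 7.1573.
⟨x⟩ = 1.9600.

1.96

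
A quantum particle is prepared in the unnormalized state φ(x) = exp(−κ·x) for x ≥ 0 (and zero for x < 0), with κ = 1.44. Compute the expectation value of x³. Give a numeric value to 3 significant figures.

⟨x³⟩ = ∫ x³·|φ|² dx / ∫|φ|² dx (integrals over the domain).
Every integrand reduces to terms xʲ·e^(−2κx) on [0, ∞); use ∫₀^∞ xʲ·e^(−2κx) dx = j!/(2κ)^(j+1).
State is unnormalized: ∫|φ|² dx = 0.34722, and ∫φ*·x³·φ dx = 0.087213, so ⟨x³⟩ = 0.087213 / 0.34722.
⟨x³⟩ = 0.25117.

0.251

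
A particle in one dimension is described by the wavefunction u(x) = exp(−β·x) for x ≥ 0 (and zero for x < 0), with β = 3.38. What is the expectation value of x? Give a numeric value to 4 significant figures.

⟨x⟩ = ∫ x·|u|² dx / ∫|u|² dx (integrals over the domain).
Every integrand reduces to terms xʲ·e^(−2βx) on [0, ∞); use ∫₀^∞ xʲ·e^(−2βx) dx = j!/(2β)^(j+1).
State is unnormalized: ∫|u|² dx = 0.14793, and ∫u*·x·u dx = 0.021883, so ⟨x⟩ = 0.021883 / 0.14793.
⟨x⟩ = 0.14793.

0.1479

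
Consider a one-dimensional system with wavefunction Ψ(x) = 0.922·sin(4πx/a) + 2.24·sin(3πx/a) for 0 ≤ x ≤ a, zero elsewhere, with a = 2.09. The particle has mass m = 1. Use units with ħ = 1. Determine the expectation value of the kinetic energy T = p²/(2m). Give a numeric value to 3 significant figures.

11.3

T = −(ħ²/2m) d²/dx², so ⟨T⟩ = −(ħ²/2m) ∫ Ψ*·Ψ'' dx / ∫|Ψ|² dx; with m = 1.
d²/dx² sin(jπx/a) = −(jπ/a)²·sin(jπx/a); on 0 ≤ x ≤ a, ∫sin²(jπx/a) dx = a/2 and ∫sin(jπx/a)·sin(lπx/a) dx = 0 for j ≠ l, so only diagonal terms survive in ∫|Ψ|² and ∫Ψ·Ψ″; ∫Ψ·Ψ′ dx = [Ψ²/2] between the walls = 0.
State is unnormalized: ∫|Ψ|² dx = 6.1317, and ∫Ψ*·(−ħ²/2m · Ψ'') dx = 69.370, so ⟨T⟩ = 69.370 / 6.1317.
⟨T⟩ = 11.313.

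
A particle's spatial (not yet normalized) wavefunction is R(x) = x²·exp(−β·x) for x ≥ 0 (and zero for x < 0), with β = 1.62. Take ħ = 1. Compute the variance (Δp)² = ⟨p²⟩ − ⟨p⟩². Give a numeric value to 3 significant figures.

Compute ⟨p⟩ and ⟨p²⟩ separately; (Δp)² = ⟨p²⟩ − ⟨p⟩².
Differentiate x²·exp(−β·x) with the product rule; every integrand then reduces to terms xʲ·e^(−2βx) on [0, ∞), with ∫₀^∞ xʲ·e^(−2βx) dx = j!/(2β)^(j+1).
Normalization: ∫|R|² dx = 0.067218.
⟨p⟩ = 0.0000 and ⟨p²⟩ = 0.87480.
(Δp)² = 0.87480 − (0.0000)² = 0.87480.

0.875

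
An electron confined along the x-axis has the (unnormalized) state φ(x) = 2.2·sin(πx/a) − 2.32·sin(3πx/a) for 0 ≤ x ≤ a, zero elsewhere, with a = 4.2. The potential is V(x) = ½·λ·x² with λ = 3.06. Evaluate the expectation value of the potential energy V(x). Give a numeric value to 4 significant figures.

⟨V⟩ = ∫ V(x)·|φ|² dx / ∫|φ|² dx.
On 0 ≤ x ≤ a (j ≠ l): ∫sin²(jπx/a) dx = a/2, ∫sin(jπx/a)·sin(lπx/a) dx = 0; diagonal moments ∫x·sin²(jπx/a) dx = a²/4, ∫x²·sin²(jπx/a) dx = a³·(1/6 − 1/(4j²π²)); cross terms ∫x·sin(jπx/a)·sin(lπx/a) dx = 0 for j + l even and −4jla²/(π²(j² − l²)²) for j + l odd, ∫x²·sin(jπx/a)·sin(lπx/a) dx = (−1)^(j+l)·4jla³/(π²(j² − l²)²); higher powers the same way via product-to-sum and parts.
State is unnormalized: ∫|φ|² dx = 21.467, and ∫φ*·V(x)·φ dx = 155.53, so ⟨V⟩ = 155.53 / 21.467.
⟨V⟩ = 7.2450.

7.245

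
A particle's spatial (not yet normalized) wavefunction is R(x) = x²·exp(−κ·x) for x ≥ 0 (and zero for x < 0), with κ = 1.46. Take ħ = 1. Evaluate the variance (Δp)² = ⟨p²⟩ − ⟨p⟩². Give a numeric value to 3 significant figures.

0.711

Compute ⟨p⟩ and ⟨p²⟩ separately; (Δp)² = ⟨p²⟩ − ⟨p⟩².
Differentiate x²·exp(−κ·x) with the product rule; every integrand then reduces to terms xʲ·e^(−2κx) on [0, ∞), with ∫₀^∞ xʲ·e^(−2κx) dx = j!/(2κ)^(j+1).
Normalization: ∫|R|² dx = 0.11306.
⟨p⟩ = 0.0000 and ⟨p²⟩ = 0.71053.
(Δp)² = 0.71053 − (0.0000)² = 0.71053.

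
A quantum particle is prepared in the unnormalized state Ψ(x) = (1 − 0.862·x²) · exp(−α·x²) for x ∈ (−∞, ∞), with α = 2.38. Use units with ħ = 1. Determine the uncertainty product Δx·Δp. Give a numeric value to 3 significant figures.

Δx = √(⟨x²⟩−⟨x⟩²), Δp = √(⟨p²⟩−⟨p⟩²).
Expand each integrand as polynomial × e^(−2αx²) and use ∫x^(2j)·e^(−2αx²) dx = (2j−1)!!/(4α)^j · √(π/(2α)), odd powers → 0; here √(π/(2α)) = 0.81240. Differentiate with the product rule, d/dx e^(−αx²) = −2αx·e^(−αx²).
Normalization: ∫|Ψ|² dx = 0.68526.
⟨x⟩ = 0.0000, ⟨x²⟩ = 0.072191 ⇒ Δx = 0.26868.
⟨p⟩ = 0.0000, ⟨p²⟩ = 3.4945 ⇒ Δp = 1.8693.
Δx·Δp = 0.50226.

0.502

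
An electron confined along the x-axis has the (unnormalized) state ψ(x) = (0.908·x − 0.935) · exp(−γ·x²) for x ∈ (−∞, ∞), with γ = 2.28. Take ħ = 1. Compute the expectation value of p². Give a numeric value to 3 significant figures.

p² ψ = −ħ² d²ψ/dx²; ⟨p²⟩ = −ħ² ∫ ψ*·ψ'' dx / ∫|ψ|² dx.
Expand each integrand as polynomial × e^(−2γx²) and use ∫x^(2j)·e^(−2γx²) dx = (2j−1)!!/(4γ)^j · √(π/(2γ)), odd powers → 0; here √(π/(2γ)) = 0.83003. Differentiate with the product rule, d/dx e^(−γx²) = −2γx·e^(−γx²).
State is unnormalized: ∫|ψ|² dx = 0.80067, and ∫ψ*·(−ħ² ψ'') dx = 2.1677, so ⟨p²⟩ = 2.1677 / 0.80067.
⟨p²⟩ = 2.7073.

2.71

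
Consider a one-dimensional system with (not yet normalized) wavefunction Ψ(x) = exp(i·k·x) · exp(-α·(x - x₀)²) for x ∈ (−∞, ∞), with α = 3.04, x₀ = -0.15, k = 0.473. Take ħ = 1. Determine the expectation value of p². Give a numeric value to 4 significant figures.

3.264

p² Ψ = −ħ² d²Ψ/dx²; ⟨p²⟩ = −ħ² ∫ Ψ*·Ψ'' dx / ∫|Ψ|² dx.
Gaussian moments (u = x − x₀): ∫u^(2j)·e^(−2αu²) du = (2j−1)!!/(4α)^j · √(π/(2α)), odd powers integrate to 0; here √(π/(2α)) = 0.71882. Derivatives: Ψ′ = (ik − 2αu)·Ψ, Ψ″ = ((ik − 2αu)² − 2α)·Ψ; the odd-in-u pieces drop out.
State is unnormalized: ∫|Ψ|² dx = 0.71882, and ∫Ψ*·(−ħ² Ψ'') dx = 2.3460, so ⟨p²⟩ = 2.3460 / 0.71882.
⟨p²⟩ = 3.2637.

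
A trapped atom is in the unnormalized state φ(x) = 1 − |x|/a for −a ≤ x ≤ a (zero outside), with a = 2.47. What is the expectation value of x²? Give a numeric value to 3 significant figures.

0.610

⟨x²⟩ = ∫ x²·|φ|² dx / ∫|φ|² dx (integrals over the domain).
φ is even, so ∫ over [−a, a] = 2∫₀ᵃ with φ = 1 − x/a there: ∫₀ᵃ (1 − x/a)² dx = a/3, ∫₀ᵃ x²(1 − x/a)² dx = a³/30, ∫₀ᵃ x⁴(1 − x/a)² dx = a⁵/105.
State is unnormalized: ∫|φ|² dx = 1.6467, and ∫φ*·x²·φ dx = 1.0046, so ⟨x²⟩ = 1.0046 / 1.6467.
⟨x²⟩ = 0.61009.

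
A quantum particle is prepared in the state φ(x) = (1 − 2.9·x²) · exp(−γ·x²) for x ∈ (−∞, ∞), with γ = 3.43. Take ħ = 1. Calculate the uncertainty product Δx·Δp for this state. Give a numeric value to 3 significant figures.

Δx = √(⟨x²⟩−⟨x⟩²), Δp = √(⟨p²⟩−⟨p⟩²).
Expand each integrand as polynomial × e^(−2γx²) and use ∫x^(2j)·e^(−2γx²) dx = (2j−1)!!/(4γ)^j · √(π/(2γ)), odd powers → 0; here √(π/(2γ)) = 0.67673. Differentiate with the product rule, d/dx e^(−γx²) = −2γx·e^(−γx²).
Normalization: ∫|φ|² dx = 0.48135.
⟨x⟩ = 0.0000, ⟨x²⟩ = 0.041187 ⇒ Δx = 0.20295.
⟨p⟩ = 0.0000, ⟨p²⟩ = 8.3689 ⇒ Δp = 2.8929.
Δx·Δp = 0.58710.

0.587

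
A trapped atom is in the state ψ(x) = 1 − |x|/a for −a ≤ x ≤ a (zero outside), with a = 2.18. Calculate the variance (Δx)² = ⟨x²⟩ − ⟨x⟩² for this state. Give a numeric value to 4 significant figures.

Compute ⟨x⟩ and ⟨x²⟩ separately, then (Δx)² = ⟨x²⟩ − ⟨x⟩².
ψ is even, so ∫ over [−a, a] = 2∫₀ᵃ with ψ = 1 − x/a there: ∫₀ᵃ (1 − x/a)² dx = a/3, ∫₀ᵃ x²(1 − x/a)² dx = a³/30, ∫₀ᵃ x⁴(1 − x/a)² dx = a⁵/105.
Normalization: ∫|ψ|² dx = 1.4533.
⟨x⟩ = 0.0000 and ⟨x²⟩ = 0.47524.
(Δx)² = 0.47524 − (0.0000)² = 0.47524.

0.4752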